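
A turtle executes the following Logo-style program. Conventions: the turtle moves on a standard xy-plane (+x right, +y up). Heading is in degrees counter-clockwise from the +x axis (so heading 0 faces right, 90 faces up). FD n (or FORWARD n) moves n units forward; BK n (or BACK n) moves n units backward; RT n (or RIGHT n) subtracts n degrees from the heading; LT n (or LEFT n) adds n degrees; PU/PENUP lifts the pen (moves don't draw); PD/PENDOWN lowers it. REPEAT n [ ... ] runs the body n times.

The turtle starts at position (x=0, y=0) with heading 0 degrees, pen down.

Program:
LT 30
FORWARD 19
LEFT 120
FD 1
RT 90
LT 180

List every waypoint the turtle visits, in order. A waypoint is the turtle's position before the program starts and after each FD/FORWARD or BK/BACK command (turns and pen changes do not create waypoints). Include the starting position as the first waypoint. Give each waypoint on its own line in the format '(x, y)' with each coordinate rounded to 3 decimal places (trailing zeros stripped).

Executing turtle program step by step:
Start: pos=(0,0), heading=0, pen down
LT 30: heading 0 -> 30
FD 19: (0,0) -> (16.454,9.5) [heading=30, draw]
LT 120: heading 30 -> 150
FD 1: (16.454,9.5) -> (15.588,10) [heading=150, draw]
RT 90: heading 150 -> 60
LT 180: heading 60 -> 240
Final: pos=(15.588,10), heading=240, 2 segment(s) drawn
Waypoints (3 total):
(0, 0)
(16.454, 9.5)
(15.588, 10)

Answer: (0, 0)
(16.454, 9.5)
(15.588, 10)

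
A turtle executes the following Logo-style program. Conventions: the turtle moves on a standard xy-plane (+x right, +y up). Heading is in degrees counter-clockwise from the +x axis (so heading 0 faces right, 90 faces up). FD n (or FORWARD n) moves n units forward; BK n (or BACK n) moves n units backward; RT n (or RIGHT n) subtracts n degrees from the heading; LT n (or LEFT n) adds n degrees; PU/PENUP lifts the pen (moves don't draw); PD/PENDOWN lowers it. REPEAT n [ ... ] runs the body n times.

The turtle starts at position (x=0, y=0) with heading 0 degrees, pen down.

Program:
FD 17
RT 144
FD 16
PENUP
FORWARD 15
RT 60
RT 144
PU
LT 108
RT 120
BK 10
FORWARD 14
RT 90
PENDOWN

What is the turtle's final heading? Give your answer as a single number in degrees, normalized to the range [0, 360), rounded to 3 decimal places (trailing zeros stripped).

Answer: 270

Derivation:
Executing turtle program step by step:
Start: pos=(0,0), heading=0, pen down
FD 17: (0,0) -> (17,0) [heading=0, draw]
RT 144: heading 0 -> 216
FD 16: (17,0) -> (4.056,-9.405) [heading=216, draw]
PU: pen up
FD 15: (4.056,-9.405) -> (-8.08,-18.221) [heading=216, move]
RT 60: heading 216 -> 156
RT 144: heading 156 -> 12
PU: pen up
LT 108: heading 12 -> 120
RT 120: heading 120 -> 0
BK 10: (-8.08,-18.221) -> (-18.08,-18.221) [heading=0, move]
FD 14: (-18.08,-18.221) -> (-4.08,-18.221) [heading=0, move]
RT 90: heading 0 -> 270
PD: pen down
Final: pos=(-4.08,-18.221), heading=270, 2 segment(s) drawn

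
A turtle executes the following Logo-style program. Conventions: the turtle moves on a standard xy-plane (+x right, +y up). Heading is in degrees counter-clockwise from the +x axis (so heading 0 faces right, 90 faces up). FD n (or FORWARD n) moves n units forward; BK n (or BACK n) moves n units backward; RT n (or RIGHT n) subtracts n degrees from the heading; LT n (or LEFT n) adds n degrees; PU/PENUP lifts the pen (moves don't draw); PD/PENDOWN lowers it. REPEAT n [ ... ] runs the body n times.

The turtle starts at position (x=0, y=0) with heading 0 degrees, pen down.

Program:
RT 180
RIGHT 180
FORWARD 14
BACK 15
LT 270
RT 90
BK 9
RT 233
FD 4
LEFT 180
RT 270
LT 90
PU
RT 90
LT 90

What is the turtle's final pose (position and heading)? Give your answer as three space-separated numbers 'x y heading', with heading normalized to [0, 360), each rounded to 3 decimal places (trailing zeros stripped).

Executing turtle program step by step:
Start: pos=(0,0), heading=0, pen down
RT 180: heading 0 -> 180
RT 180: heading 180 -> 0
FD 14: (0,0) -> (14,0) [heading=0, draw]
BK 15: (14,0) -> (-1,0) [heading=0, draw]
LT 270: heading 0 -> 270
RT 90: heading 270 -> 180
BK 9: (-1,0) -> (8,0) [heading=180, draw]
RT 233: heading 180 -> 307
FD 4: (8,0) -> (10.407,-3.195) [heading=307, draw]
LT 180: heading 307 -> 127
RT 270: heading 127 -> 217
LT 90: heading 217 -> 307
PU: pen up
RT 90: heading 307 -> 217
LT 90: heading 217 -> 307
Final: pos=(10.407,-3.195), heading=307, 4 segment(s) drawn

Answer: 10.407 -3.195 307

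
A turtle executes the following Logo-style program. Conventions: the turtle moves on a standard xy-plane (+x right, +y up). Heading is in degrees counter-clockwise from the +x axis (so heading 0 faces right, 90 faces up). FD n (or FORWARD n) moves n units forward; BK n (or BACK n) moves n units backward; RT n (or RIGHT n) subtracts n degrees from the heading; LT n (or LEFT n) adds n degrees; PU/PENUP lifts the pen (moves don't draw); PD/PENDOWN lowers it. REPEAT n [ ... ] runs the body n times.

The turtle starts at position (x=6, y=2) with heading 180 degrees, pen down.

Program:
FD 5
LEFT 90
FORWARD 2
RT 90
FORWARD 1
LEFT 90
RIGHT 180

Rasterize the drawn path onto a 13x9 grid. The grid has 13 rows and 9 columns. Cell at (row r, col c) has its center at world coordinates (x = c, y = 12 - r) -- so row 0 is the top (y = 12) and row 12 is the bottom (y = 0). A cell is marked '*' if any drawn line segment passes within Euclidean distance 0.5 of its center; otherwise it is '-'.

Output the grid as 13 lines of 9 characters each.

Segment 0: (6,2) -> (1,2)
Segment 1: (1,2) -> (1,0)
Segment 2: (1,0) -> (-0,0)

Answer: ---------
---------
---------
---------
---------
---------
---------
---------
---------
---------
-******--
-*-------
**-------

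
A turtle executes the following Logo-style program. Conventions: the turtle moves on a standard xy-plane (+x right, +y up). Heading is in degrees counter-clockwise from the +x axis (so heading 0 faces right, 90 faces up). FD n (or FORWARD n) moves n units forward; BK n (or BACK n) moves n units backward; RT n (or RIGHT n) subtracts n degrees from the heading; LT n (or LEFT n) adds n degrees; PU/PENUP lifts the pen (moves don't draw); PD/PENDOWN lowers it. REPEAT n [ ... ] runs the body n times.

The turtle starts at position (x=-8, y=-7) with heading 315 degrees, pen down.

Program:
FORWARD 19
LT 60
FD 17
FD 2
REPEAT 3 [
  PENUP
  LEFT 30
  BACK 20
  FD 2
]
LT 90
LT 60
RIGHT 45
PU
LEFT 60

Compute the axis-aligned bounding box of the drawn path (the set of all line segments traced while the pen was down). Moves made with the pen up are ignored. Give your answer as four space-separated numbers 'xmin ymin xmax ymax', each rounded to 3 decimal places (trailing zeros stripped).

Executing turtle program step by step:
Start: pos=(-8,-7), heading=315, pen down
FD 19: (-8,-7) -> (5.435,-20.435) [heading=315, draw]
LT 60: heading 315 -> 15
FD 17: (5.435,-20.435) -> (21.856,-16.035) [heading=15, draw]
FD 2: (21.856,-16.035) -> (23.788,-15.517) [heading=15, draw]
REPEAT 3 [
  -- iteration 1/3 --
  PU: pen up
  LT 30: heading 15 -> 45
  BK 20: (23.788,-15.517) -> (9.645,-29.66) [heading=45, move]
  FD 2: (9.645,-29.66) -> (11.06,-28.245) [heading=45, move]
  -- iteration 2/3 --
  PU: pen up
  LT 30: heading 45 -> 75
  BK 20: (11.06,-28.245) -> (5.883,-47.564) [heading=75, move]
  FD 2: (5.883,-47.564) -> (6.401,-45.632) [heading=75, move]
  -- iteration 3/3 --
  PU: pen up
  LT 30: heading 75 -> 105
  BK 20: (6.401,-45.632) -> (11.577,-64.951) [heading=105, move]
  FD 2: (11.577,-64.951) -> (11.06,-63.019) [heading=105, move]
]
LT 90: heading 105 -> 195
LT 60: heading 195 -> 255
RT 45: heading 255 -> 210
PU: pen up
LT 60: heading 210 -> 270
Final: pos=(11.06,-63.019), heading=270, 3 segment(s) drawn

Segment endpoints: x in {-8, 5.435, 21.856, 23.788}, y in {-20.435, -16.035, -15.517, -7}
xmin=-8, ymin=-20.435, xmax=23.788, ymax=-7

Answer: -8 -20.435 23.788 -7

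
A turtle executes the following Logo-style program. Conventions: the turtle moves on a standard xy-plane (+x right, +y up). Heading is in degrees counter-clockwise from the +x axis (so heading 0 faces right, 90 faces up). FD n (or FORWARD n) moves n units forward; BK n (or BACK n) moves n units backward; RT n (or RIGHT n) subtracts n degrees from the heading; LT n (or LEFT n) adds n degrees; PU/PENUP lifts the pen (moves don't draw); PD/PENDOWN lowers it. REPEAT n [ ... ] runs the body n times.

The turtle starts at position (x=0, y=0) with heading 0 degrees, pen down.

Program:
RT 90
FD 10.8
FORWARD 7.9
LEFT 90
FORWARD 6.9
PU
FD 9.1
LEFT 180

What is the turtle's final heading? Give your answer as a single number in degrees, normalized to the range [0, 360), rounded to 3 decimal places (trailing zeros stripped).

Answer: 180

Derivation:
Executing turtle program step by step:
Start: pos=(0,0), heading=0, pen down
RT 90: heading 0 -> 270
FD 10.8: (0,0) -> (0,-10.8) [heading=270, draw]
FD 7.9: (0,-10.8) -> (0,-18.7) [heading=270, draw]
LT 90: heading 270 -> 0
FD 6.9: (0,-18.7) -> (6.9,-18.7) [heading=0, draw]
PU: pen up
FD 9.1: (6.9,-18.7) -> (16,-18.7) [heading=0, move]
LT 180: heading 0 -> 180
Final: pos=(16,-18.7), heading=180, 3 segment(s) drawn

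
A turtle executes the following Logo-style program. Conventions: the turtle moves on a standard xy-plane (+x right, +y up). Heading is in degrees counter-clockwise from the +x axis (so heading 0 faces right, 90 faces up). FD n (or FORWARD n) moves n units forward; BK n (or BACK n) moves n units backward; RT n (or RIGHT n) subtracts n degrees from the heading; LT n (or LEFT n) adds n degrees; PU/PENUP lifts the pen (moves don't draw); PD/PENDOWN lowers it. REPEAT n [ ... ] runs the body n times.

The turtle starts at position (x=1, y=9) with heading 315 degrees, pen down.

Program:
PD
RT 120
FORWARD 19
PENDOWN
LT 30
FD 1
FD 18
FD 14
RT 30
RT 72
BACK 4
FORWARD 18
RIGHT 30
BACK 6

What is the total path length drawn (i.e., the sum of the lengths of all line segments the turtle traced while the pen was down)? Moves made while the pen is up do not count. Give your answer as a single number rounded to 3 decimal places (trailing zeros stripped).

Executing turtle program step by step:
Start: pos=(1,9), heading=315, pen down
PD: pen down
RT 120: heading 315 -> 195
FD 19: (1,9) -> (-17.353,4.082) [heading=195, draw]
PD: pen down
LT 30: heading 195 -> 225
FD 1: (-17.353,4.082) -> (-18.06,3.375) [heading=225, draw]
FD 18: (-18.06,3.375) -> (-30.788,-9.353) [heading=225, draw]
FD 14: (-30.788,-9.353) -> (-40.687,-19.252) [heading=225, draw]
RT 30: heading 225 -> 195
RT 72: heading 195 -> 123
BK 4: (-40.687,-19.252) -> (-38.509,-22.607) [heading=123, draw]
FD 18: (-38.509,-22.607) -> (-48.312,-7.511) [heading=123, draw]
RT 30: heading 123 -> 93
BK 6: (-48.312,-7.511) -> (-47.998,-13.502) [heading=93, draw]
Final: pos=(-47.998,-13.502), heading=93, 7 segment(s) drawn

Segment lengths:
  seg 1: (1,9) -> (-17.353,4.082), length = 19
  seg 2: (-17.353,4.082) -> (-18.06,3.375), length = 1
  seg 3: (-18.06,3.375) -> (-30.788,-9.353), length = 18
  seg 4: (-30.788,-9.353) -> (-40.687,-19.252), length = 14
  seg 5: (-40.687,-19.252) -> (-38.509,-22.607), length = 4
  seg 6: (-38.509,-22.607) -> (-48.312,-7.511), length = 18
  seg 7: (-48.312,-7.511) -> (-47.998,-13.502), length = 6
Total = 80

Answer: 80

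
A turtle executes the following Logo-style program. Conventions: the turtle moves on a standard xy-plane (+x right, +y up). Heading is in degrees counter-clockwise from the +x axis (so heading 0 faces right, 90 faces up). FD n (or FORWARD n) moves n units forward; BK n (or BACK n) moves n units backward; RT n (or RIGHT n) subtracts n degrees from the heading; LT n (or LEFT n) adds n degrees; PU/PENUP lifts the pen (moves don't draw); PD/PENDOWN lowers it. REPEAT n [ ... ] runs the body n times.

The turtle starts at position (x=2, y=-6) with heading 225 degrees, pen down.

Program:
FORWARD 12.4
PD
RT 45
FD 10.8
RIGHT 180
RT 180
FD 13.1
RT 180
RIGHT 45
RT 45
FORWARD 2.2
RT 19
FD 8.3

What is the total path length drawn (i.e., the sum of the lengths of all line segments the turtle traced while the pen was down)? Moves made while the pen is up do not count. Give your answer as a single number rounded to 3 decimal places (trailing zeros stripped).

Executing turtle program step by step:
Start: pos=(2,-6), heading=225, pen down
FD 12.4: (2,-6) -> (-6.768,-14.768) [heading=225, draw]
PD: pen down
RT 45: heading 225 -> 180
FD 10.8: (-6.768,-14.768) -> (-17.568,-14.768) [heading=180, draw]
RT 180: heading 180 -> 0
RT 180: heading 0 -> 180
FD 13.1: (-17.568,-14.768) -> (-30.668,-14.768) [heading=180, draw]
RT 180: heading 180 -> 0
RT 45: heading 0 -> 315
RT 45: heading 315 -> 270
FD 2.2: (-30.668,-14.768) -> (-30.668,-16.968) [heading=270, draw]
RT 19: heading 270 -> 251
FD 8.3: (-30.668,-16.968) -> (-33.37,-24.816) [heading=251, draw]
Final: pos=(-33.37,-24.816), heading=251, 5 segment(s) drawn

Segment lengths:
  seg 1: (2,-6) -> (-6.768,-14.768), length = 12.4
  seg 2: (-6.768,-14.768) -> (-17.568,-14.768), length = 10.8
  seg 3: (-17.568,-14.768) -> (-30.668,-14.768), length = 13.1
  seg 4: (-30.668,-14.768) -> (-30.668,-16.968), length = 2.2
  seg 5: (-30.668,-16.968) -> (-33.37,-24.816), length = 8.3
Total = 46.8

Answer: 46.8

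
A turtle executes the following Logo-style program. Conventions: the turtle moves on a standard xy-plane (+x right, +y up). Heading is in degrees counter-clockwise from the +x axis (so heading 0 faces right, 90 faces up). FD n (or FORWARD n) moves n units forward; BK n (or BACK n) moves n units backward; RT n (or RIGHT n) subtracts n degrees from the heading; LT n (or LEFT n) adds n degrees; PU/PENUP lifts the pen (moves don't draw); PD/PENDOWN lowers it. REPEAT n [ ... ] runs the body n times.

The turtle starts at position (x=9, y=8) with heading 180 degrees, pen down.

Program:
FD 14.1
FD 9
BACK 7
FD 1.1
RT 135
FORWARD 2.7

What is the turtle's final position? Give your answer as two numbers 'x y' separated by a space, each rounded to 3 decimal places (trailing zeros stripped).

Answer: -6.291 9.909

Derivation:
Executing turtle program step by step:
Start: pos=(9,8), heading=180, pen down
FD 14.1: (9,8) -> (-5.1,8) [heading=180, draw]
FD 9: (-5.1,8) -> (-14.1,8) [heading=180, draw]
BK 7: (-14.1,8) -> (-7.1,8) [heading=180, draw]
FD 1.1: (-7.1,8) -> (-8.2,8) [heading=180, draw]
RT 135: heading 180 -> 45
FD 2.7: (-8.2,8) -> (-6.291,9.909) [heading=45, draw]
Final: pos=(-6.291,9.909), heading=45, 5 segment(s) drawn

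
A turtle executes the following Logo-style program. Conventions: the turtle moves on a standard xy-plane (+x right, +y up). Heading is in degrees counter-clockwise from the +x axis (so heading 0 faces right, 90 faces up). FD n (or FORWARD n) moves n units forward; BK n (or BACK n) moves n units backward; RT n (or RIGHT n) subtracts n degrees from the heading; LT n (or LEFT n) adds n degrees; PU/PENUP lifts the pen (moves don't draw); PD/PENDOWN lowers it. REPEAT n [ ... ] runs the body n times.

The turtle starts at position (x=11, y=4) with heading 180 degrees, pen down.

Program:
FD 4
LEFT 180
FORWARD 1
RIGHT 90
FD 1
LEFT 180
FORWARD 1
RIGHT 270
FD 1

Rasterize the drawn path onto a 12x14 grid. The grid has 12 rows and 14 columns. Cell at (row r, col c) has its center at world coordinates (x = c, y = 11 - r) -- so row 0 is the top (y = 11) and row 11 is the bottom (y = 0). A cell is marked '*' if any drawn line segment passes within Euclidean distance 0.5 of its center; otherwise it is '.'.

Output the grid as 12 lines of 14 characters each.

Segment 0: (11,4) -> (7,4)
Segment 1: (7,4) -> (8,4)
Segment 2: (8,4) -> (8,3)
Segment 3: (8,3) -> (8,4)
Segment 4: (8,4) -> (7,4)

Answer: ..............
..............
..............
..............
..............
..............
..............
.......*****..
........*.....
..............
..............
..............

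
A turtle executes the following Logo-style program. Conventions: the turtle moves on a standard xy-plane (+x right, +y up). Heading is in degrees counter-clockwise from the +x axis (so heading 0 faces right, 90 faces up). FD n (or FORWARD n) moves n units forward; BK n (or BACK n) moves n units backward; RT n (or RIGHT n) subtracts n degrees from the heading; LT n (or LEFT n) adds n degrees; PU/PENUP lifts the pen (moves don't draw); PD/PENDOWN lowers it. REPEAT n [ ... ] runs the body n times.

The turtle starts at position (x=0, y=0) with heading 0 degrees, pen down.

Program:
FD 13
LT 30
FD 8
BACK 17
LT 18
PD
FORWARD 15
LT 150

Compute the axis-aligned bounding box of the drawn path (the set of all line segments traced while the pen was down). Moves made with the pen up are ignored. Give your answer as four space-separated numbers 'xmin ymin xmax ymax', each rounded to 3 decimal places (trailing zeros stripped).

Answer: 0 -4.5 19.928 6.647

Derivation:
Executing turtle program step by step:
Start: pos=(0,0), heading=0, pen down
FD 13: (0,0) -> (13,0) [heading=0, draw]
LT 30: heading 0 -> 30
FD 8: (13,0) -> (19.928,4) [heading=30, draw]
BK 17: (19.928,4) -> (5.206,-4.5) [heading=30, draw]
LT 18: heading 30 -> 48
PD: pen down
FD 15: (5.206,-4.5) -> (15.243,6.647) [heading=48, draw]
LT 150: heading 48 -> 198
Final: pos=(15.243,6.647), heading=198, 4 segment(s) drawn

Segment endpoints: x in {0, 5.206, 13, 15.243, 19.928}, y in {-4.5, 0, 4, 6.647}
xmin=0, ymin=-4.5, xmax=19.928, ymax=6.647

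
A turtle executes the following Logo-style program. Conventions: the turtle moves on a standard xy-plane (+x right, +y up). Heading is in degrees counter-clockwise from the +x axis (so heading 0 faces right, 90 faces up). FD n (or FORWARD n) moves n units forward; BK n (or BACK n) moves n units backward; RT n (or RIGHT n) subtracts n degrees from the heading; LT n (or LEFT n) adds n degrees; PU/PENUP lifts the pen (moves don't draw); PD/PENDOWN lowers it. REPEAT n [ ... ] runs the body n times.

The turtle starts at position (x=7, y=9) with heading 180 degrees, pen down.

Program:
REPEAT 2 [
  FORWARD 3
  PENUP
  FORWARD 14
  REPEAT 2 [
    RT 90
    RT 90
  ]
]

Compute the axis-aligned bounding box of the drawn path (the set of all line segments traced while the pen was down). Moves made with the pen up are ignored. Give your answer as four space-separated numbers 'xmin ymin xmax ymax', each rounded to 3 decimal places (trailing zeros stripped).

Answer: 4 9 7 9

Derivation:
Executing turtle program step by step:
Start: pos=(7,9), heading=180, pen down
REPEAT 2 [
  -- iteration 1/2 --
  FD 3: (7,9) -> (4,9) [heading=180, draw]
  PU: pen up
  FD 14: (4,9) -> (-10,9) [heading=180, move]
  REPEAT 2 [
    -- iteration 1/2 --
    RT 90: heading 180 -> 90
    RT 90: heading 90 -> 0
    -- iteration 2/2 --
    RT 90: heading 0 -> 270
    RT 90: heading 270 -> 180
  ]
  -- iteration 2/2 --
  FD 3: (-10,9) -> (-13,9) [heading=180, move]
  PU: pen up
  FD 14: (-13,9) -> (-27,9) [heading=180, move]
  REPEAT 2 [
    -- iteration 1/2 --
    RT 90: heading 180 -> 90
    RT 90: heading 90 -> 0
    -- iteration 2/2 --
    RT 90: heading 0 -> 270
    RT 90: heading 270 -> 180
  ]
]
Final: pos=(-27,9), heading=180, 1 segment(s) drawn

Segment endpoints: x in {4, 7}, y in {9}
xmin=4, ymin=9, xmax=7, ymax=9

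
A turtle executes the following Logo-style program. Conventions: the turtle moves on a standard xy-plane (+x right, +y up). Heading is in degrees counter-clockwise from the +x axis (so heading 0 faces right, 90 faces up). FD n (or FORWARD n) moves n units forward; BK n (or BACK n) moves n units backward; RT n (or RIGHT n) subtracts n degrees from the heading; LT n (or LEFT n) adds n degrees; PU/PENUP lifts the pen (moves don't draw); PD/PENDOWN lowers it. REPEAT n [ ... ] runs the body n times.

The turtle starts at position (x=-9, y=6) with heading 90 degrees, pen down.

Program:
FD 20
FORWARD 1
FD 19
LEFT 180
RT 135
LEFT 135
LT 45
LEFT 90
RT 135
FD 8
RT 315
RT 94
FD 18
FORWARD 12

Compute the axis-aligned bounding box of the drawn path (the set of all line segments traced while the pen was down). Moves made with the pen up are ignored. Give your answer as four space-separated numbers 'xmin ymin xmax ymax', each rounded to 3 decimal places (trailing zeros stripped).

Executing turtle program step by step:
Start: pos=(-9,6), heading=90, pen down
FD 20: (-9,6) -> (-9,26) [heading=90, draw]
FD 1: (-9,26) -> (-9,27) [heading=90, draw]
FD 19: (-9,27) -> (-9,46) [heading=90, draw]
LT 180: heading 90 -> 270
RT 135: heading 270 -> 135
LT 135: heading 135 -> 270
LT 45: heading 270 -> 315
LT 90: heading 315 -> 45
RT 135: heading 45 -> 270
FD 8: (-9,46) -> (-9,38) [heading=270, draw]
RT 315: heading 270 -> 315
RT 94: heading 315 -> 221
FD 18: (-9,38) -> (-22.585,26.191) [heading=221, draw]
FD 12: (-22.585,26.191) -> (-31.641,18.318) [heading=221, draw]
Final: pos=(-31.641,18.318), heading=221, 6 segment(s) drawn

Segment endpoints: x in {-31.641, -22.585, -9, -9, -9}, y in {6, 18.318, 26, 26.191, 27, 38, 46}
xmin=-31.641, ymin=6, xmax=-9, ymax=46

Answer: -31.641 6 -9 46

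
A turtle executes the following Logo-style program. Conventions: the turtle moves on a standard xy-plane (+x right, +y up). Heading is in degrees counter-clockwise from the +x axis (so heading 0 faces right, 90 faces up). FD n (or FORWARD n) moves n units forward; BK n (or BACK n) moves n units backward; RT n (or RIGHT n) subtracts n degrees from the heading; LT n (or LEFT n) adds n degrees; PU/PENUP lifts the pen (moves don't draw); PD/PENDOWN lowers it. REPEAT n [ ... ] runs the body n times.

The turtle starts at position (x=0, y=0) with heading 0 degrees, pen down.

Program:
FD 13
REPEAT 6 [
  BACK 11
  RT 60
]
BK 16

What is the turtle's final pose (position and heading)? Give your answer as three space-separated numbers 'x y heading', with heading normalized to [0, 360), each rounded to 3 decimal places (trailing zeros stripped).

Answer: -3 0 0

Derivation:
Executing turtle program step by step:
Start: pos=(0,0), heading=0, pen down
FD 13: (0,0) -> (13,0) [heading=0, draw]
REPEAT 6 [
  -- iteration 1/6 --
  BK 11: (13,0) -> (2,0) [heading=0, draw]
  RT 60: heading 0 -> 300
  -- iteration 2/6 --
  BK 11: (2,0) -> (-3.5,9.526) [heading=300, draw]
  RT 60: heading 300 -> 240
  -- iteration 3/6 --
  BK 11: (-3.5,9.526) -> (2,19.053) [heading=240, draw]
  RT 60: heading 240 -> 180
  -- iteration 4/6 --
  BK 11: (2,19.053) -> (13,19.053) [heading=180, draw]
  RT 60: heading 180 -> 120
  -- iteration 5/6 --
  BK 11: (13,19.053) -> (18.5,9.526) [heading=120, draw]
  RT 60: heading 120 -> 60
  -- iteration 6/6 --
  BK 11: (18.5,9.526) -> (13,0) [heading=60, draw]
  RT 60: heading 60 -> 0
]
BK 16: (13,0) -> (-3,0) [heading=0, draw]
Final: pos=(-3,0), heading=0, 8 segment(s) drawn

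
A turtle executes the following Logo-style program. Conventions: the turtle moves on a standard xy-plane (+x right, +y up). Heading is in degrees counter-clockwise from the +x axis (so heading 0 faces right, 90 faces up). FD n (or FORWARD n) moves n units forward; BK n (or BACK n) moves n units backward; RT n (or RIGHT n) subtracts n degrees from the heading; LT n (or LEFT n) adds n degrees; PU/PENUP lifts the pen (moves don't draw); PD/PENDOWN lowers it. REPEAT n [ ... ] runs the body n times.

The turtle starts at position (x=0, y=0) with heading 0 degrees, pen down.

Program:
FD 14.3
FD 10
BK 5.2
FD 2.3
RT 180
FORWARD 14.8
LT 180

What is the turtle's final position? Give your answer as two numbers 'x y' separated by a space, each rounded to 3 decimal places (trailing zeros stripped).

Answer: 6.6 0

Derivation:
Executing turtle program step by step:
Start: pos=(0,0), heading=0, pen down
FD 14.3: (0,0) -> (14.3,0) [heading=0, draw]
FD 10: (14.3,0) -> (24.3,0) [heading=0, draw]
BK 5.2: (24.3,0) -> (19.1,0) [heading=0, draw]
FD 2.3: (19.1,0) -> (21.4,0) [heading=0, draw]
RT 180: heading 0 -> 180
FD 14.8: (21.4,0) -> (6.6,0) [heading=180, draw]
LT 180: heading 180 -> 0
Final: pos=(6.6,0), heading=0, 5 segment(s) drawn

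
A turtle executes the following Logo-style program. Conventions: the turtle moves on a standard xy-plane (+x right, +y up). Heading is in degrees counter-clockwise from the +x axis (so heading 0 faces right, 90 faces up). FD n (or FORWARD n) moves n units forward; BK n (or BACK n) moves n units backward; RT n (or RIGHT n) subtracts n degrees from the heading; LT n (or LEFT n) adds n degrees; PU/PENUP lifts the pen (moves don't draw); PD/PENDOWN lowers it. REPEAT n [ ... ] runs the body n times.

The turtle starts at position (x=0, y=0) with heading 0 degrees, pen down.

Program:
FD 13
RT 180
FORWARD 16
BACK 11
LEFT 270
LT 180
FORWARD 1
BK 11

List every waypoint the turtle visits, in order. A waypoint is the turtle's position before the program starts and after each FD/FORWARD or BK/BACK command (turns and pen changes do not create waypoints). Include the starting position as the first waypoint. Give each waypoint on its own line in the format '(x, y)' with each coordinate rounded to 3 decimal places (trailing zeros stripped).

Executing turtle program step by step:
Start: pos=(0,0), heading=0, pen down
FD 13: (0,0) -> (13,0) [heading=0, draw]
RT 180: heading 0 -> 180
FD 16: (13,0) -> (-3,0) [heading=180, draw]
BK 11: (-3,0) -> (8,0) [heading=180, draw]
LT 270: heading 180 -> 90
LT 180: heading 90 -> 270
FD 1: (8,0) -> (8,-1) [heading=270, draw]
BK 11: (8,-1) -> (8,10) [heading=270, draw]
Final: pos=(8,10), heading=270, 5 segment(s) drawn
Waypoints (6 total):
(0, 0)
(13, 0)
(-3, 0)
(8, 0)
(8, -1)
(8, 10)

Answer: (0, 0)
(13, 0)
(-3, 0)
(8, 0)
(8, -1)
(8, 10)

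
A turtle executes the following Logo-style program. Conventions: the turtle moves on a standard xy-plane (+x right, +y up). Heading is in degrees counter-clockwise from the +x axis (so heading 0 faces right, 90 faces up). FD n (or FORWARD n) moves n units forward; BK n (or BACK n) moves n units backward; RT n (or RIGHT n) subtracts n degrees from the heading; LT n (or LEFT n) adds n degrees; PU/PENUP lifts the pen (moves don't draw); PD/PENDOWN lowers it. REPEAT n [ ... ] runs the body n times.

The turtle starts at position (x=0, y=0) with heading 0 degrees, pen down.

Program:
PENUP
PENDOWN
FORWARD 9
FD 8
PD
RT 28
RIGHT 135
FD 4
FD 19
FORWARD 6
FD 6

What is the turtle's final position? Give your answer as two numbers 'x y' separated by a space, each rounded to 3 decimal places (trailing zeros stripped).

Executing turtle program step by step:
Start: pos=(0,0), heading=0, pen down
PU: pen up
PD: pen down
FD 9: (0,0) -> (9,0) [heading=0, draw]
FD 8: (9,0) -> (17,0) [heading=0, draw]
PD: pen down
RT 28: heading 0 -> 332
RT 135: heading 332 -> 197
FD 4: (17,0) -> (13.175,-1.169) [heading=197, draw]
FD 19: (13.175,-1.169) -> (-4.995,-6.725) [heading=197, draw]
FD 6: (-4.995,-6.725) -> (-10.733,-8.479) [heading=197, draw]
FD 6: (-10.733,-8.479) -> (-16.471,-10.233) [heading=197, draw]
Final: pos=(-16.471,-10.233), heading=197, 6 segment(s) drawn

Answer: -16.471 -10.233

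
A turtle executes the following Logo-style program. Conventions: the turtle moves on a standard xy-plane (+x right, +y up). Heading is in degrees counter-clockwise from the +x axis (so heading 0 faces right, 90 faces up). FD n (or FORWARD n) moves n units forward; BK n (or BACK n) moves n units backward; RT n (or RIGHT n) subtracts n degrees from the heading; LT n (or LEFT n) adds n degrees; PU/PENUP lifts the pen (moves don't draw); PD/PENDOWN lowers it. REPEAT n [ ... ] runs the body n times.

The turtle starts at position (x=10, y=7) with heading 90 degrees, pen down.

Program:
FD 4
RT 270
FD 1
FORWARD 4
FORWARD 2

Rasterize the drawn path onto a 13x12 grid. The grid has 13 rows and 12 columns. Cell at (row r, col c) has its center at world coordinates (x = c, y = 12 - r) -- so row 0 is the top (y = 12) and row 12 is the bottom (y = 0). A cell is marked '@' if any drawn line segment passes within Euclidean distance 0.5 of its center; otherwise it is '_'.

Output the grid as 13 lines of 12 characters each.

Segment 0: (10,7) -> (10,11)
Segment 1: (10,11) -> (9,11)
Segment 2: (9,11) -> (5,11)
Segment 3: (5,11) -> (3,11)

Answer: ____________
___@@@@@@@@_
__________@_
__________@_
__________@_
__________@_
____________
____________
____________
____________
____________
____________
____________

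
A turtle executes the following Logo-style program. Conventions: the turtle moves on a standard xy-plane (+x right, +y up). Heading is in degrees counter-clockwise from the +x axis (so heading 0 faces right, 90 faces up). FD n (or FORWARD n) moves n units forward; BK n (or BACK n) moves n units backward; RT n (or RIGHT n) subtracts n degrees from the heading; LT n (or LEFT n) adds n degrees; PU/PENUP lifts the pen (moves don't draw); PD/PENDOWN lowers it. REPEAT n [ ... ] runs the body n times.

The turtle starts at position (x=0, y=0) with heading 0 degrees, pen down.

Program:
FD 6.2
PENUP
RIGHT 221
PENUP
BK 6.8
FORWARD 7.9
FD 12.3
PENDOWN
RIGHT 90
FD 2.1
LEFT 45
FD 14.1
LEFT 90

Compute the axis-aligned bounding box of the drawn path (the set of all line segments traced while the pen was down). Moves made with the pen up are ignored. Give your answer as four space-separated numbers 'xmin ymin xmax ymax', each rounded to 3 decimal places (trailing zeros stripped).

Executing turtle program step by step:
Start: pos=(0,0), heading=0, pen down
FD 6.2: (0,0) -> (6.2,0) [heading=0, draw]
PU: pen up
RT 221: heading 0 -> 139
PU: pen up
BK 6.8: (6.2,0) -> (11.332,-4.461) [heading=139, move]
FD 7.9: (11.332,-4.461) -> (5.37,0.722) [heading=139, move]
FD 12.3: (5.37,0.722) -> (-3.913,8.791) [heading=139, move]
PD: pen down
RT 90: heading 139 -> 49
FD 2.1: (-3.913,8.791) -> (-2.535,10.376) [heading=49, draw]
LT 45: heading 49 -> 94
FD 14.1: (-2.535,10.376) -> (-3.519,24.442) [heading=94, draw]
LT 90: heading 94 -> 184
Final: pos=(-3.519,24.442), heading=184, 3 segment(s) drawn

Segment endpoints: x in {-3.913, -3.519, -2.535, 0, 6.2}, y in {0, 8.791, 10.376, 24.442}
xmin=-3.913, ymin=0, xmax=6.2, ymax=24.442

Answer: -3.913 0 6.2 24.442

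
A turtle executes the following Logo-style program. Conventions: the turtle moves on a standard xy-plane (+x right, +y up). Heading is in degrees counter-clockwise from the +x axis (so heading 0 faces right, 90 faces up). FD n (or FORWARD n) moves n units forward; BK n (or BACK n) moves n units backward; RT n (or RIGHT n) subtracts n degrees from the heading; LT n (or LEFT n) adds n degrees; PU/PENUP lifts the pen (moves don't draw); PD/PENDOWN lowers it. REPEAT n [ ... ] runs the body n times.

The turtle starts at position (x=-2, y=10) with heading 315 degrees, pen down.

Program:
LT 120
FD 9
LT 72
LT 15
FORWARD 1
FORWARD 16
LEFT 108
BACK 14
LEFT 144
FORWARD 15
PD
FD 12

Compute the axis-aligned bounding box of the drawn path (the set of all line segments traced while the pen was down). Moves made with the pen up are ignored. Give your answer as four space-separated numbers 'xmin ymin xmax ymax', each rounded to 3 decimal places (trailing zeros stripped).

Executing turtle program step by step:
Start: pos=(-2,10), heading=315, pen down
LT 120: heading 315 -> 75
FD 9: (-2,10) -> (0.329,18.693) [heading=75, draw]
LT 72: heading 75 -> 147
LT 15: heading 147 -> 162
FD 1: (0.329,18.693) -> (-0.622,19.002) [heading=162, draw]
FD 16: (-0.622,19.002) -> (-15.839,23.947) [heading=162, draw]
LT 108: heading 162 -> 270
BK 14: (-15.839,23.947) -> (-15.839,37.947) [heading=270, draw]
LT 144: heading 270 -> 54
FD 15: (-15.839,37.947) -> (-7.022,50.082) [heading=54, draw]
PD: pen down
FD 12: (-7.022,50.082) -> (0.032,59.79) [heading=54, draw]
Final: pos=(0.032,59.79), heading=54, 6 segment(s) drawn

Segment endpoints: x in {-15.839, -15.839, -7.022, -2, -0.622, 0.032, 0.329}, y in {10, 18.693, 19.002, 23.947, 37.947, 50.082, 59.79}
xmin=-15.839, ymin=10, xmax=0.329, ymax=59.79

Answer: -15.839 10 0.329 59.79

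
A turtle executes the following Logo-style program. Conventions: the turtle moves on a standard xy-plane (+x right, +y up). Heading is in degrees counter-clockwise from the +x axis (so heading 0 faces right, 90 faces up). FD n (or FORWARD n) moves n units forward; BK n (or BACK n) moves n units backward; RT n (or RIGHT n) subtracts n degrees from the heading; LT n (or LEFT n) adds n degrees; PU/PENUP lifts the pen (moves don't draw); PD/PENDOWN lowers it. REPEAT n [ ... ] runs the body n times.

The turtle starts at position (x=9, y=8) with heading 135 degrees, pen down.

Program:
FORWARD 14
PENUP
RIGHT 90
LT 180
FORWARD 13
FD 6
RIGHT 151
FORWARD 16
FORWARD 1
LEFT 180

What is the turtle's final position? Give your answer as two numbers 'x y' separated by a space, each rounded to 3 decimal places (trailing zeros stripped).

Answer: -9.649 20.806

Derivation:
Executing turtle program step by step:
Start: pos=(9,8), heading=135, pen down
FD 14: (9,8) -> (-0.899,17.899) [heading=135, draw]
PU: pen up
RT 90: heading 135 -> 45
LT 180: heading 45 -> 225
FD 13: (-0.899,17.899) -> (-10.092,8.707) [heading=225, move]
FD 6: (-10.092,8.707) -> (-14.335,4.464) [heading=225, move]
RT 151: heading 225 -> 74
FD 16: (-14.335,4.464) -> (-9.924,19.845) [heading=74, move]
FD 1: (-9.924,19.845) -> (-9.649,20.806) [heading=74, move]
LT 180: heading 74 -> 254
Final: pos=(-9.649,20.806), heading=254, 1 segment(s) drawn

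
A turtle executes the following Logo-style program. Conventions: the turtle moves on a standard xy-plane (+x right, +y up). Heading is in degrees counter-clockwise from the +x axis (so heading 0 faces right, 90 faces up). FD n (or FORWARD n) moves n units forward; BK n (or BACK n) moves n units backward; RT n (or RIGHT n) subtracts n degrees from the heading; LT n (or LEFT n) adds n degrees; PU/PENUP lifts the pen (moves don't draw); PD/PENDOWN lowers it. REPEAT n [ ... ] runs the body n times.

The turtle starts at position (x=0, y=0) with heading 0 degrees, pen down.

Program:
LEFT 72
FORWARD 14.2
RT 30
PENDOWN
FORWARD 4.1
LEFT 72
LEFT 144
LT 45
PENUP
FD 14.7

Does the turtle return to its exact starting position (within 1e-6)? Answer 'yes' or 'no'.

Executing turtle program step by step:
Start: pos=(0,0), heading=0, pen down
LT 72: heading 0 -> 72
FD 14.2: (0,0) -> (4.388,13.505) [heading=72, draw]
RT 30: heading 72 -> 42
PD: pen down
FD 4.1: (4.388,13.505) -> (7.435,16.248) [heading=42, draw]
LT 72: heading 42 -> 114
LT 144: heading 114 -> 258
LT 45: heading 258 -> 303
PU: pen up
FD 14.7: (7.435,16.248) -> (15.441,3.92) [heading=303, move]
Final: pos=(15.441,3.92), heading=303, 2 segment(s) drawn

Start position: (0, 0)
Final position: (15.441, 3.92)
Distance = 15.931; >= 1e-6 -> NOT closed

Answer: no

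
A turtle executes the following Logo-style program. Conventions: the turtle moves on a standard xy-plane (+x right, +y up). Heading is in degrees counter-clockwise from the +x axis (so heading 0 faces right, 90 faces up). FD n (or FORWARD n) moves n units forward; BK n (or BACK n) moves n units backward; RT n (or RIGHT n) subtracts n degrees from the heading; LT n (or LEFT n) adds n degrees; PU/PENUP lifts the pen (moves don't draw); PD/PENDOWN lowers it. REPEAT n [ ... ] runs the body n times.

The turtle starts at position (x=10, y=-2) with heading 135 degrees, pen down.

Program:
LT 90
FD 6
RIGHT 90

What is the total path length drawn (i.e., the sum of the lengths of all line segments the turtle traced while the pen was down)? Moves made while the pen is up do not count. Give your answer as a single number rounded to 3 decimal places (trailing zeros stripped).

Executing turtle program step by step:
Start: pos=(10,-2), heading=135, pen down
LT 90: heading 135 -> 225
FD 6: (10,-2) -> (5.757,-6.243) [heading=225, draw]
RT 90: heading 225 -> 135
Final: pos=(5.757,-6.243), heading=135, 1 segment(s) drawn

Segment lengths:
  seg 1: (10,-2) -> (5.757,-6.243), length = 6
Total = 6

Answer: 6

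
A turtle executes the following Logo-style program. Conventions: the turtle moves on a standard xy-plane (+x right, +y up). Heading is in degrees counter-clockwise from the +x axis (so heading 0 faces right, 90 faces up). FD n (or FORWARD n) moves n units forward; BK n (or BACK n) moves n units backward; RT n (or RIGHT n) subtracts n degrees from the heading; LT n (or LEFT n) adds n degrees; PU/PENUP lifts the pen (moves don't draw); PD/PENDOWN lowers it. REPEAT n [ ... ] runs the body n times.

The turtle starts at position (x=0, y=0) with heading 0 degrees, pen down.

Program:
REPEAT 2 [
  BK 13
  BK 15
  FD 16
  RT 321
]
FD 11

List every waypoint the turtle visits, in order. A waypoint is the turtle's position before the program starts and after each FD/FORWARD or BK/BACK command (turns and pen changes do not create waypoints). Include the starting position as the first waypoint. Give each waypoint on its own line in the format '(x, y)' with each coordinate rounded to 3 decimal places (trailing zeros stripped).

Answer: (0, 0)
(-13, 0)
(-28, 0)
(-12, 0)
(-22.103, -8.181)
(-33.76, -17.621)
(-21.326, -7.552)
(-19.039, 3.208)

Derivation:
Executing turtle program step by step:
Start: pos=(0,0), heading=0, pen down
REPEAT 2 [
  -- iteration 1/2 --
  BK 13: (0,0) -> (-13,0) [heading=0, draw]
  BK 15: (-13,0) -> (-28,0) [heading=0, draw]
  FD 16: (-28,0) -> (-12,0) [heading=0, draw]
  RT 321: heading 0 -> 39
  -- iteration 2/2 --
  BK 13: (-12,0) -> (-22.103,-8.181) [heading=39, draw]
  BK 15: (-22.103,-8.181) -> (-33.76,-17.621) [heading=39, draw]
  FD 16: (-33.76,-17.621) -> (-21.326,-7.552) [heading=39, draw]
  RT 321: heading 39 -> 78
]
FD 11: (-21.326,-7.552) -> (-19.039,3.208) [heading=78, draw]
Final: pos=(-19.039,3.208), heading=78, 7 segment(s) drawn
Waypoints (8 total):
(0, 0)
(-13, 0)
(-28, 0)
(-12, 0)
(-22.103, -8.181)
(-33.76, -17.621)
(-21.326, -7.552)
(-19.039, 3.208)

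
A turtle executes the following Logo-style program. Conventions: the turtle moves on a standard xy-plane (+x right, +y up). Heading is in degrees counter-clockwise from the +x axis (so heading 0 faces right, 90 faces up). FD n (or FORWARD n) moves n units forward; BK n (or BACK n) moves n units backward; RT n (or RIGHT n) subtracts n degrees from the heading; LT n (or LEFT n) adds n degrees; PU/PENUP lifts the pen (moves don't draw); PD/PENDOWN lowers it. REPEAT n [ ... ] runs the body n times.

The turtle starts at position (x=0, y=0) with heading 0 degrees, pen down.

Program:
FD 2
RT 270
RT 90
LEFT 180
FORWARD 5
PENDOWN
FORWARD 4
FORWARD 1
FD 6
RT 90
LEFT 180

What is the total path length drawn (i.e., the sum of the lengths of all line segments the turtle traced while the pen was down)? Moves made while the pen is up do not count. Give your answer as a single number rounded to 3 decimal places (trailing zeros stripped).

Answer: 18

Derivation:
Executing turtle program step by step:
Start: pos=(0,0), heading=0, pen down
FD 2: (0,0) -> (2,0) [heading=0, draw]
RT 270: heading 0 -> 90
RT 90: heading 90 -> 0
LT 180: heading 0 -> 180
FD 5: (2,0) -> (-3,0) [heading=180, draw]
PD: pen down
FD 4: (-3,0) -> (-7,0) [heading=180, draw]
FD 1: (-7,0) -> (-8,0) [heading=180, draw]
FD 6: (-8,0) -> (-14,0) [heading=180, draw]
RT 90: heading 180 -> 90
LT 180: heading 90 -> 270
Final: pos=(-14,0), heading=270, 5 segment(s) drawn

Segment lengths:
  seg 1: (0,0) -> (2,0), length = 2
  seg 2: (2,0) -> (-3,0), length = 5
  seg 3: (-3,0) -> (-7,0), length = 4
  seg 4: (-7,0) -> (-8,0), length = 1
  seg 5: (-8,0) -> (-14,0), length = 6
Total = 18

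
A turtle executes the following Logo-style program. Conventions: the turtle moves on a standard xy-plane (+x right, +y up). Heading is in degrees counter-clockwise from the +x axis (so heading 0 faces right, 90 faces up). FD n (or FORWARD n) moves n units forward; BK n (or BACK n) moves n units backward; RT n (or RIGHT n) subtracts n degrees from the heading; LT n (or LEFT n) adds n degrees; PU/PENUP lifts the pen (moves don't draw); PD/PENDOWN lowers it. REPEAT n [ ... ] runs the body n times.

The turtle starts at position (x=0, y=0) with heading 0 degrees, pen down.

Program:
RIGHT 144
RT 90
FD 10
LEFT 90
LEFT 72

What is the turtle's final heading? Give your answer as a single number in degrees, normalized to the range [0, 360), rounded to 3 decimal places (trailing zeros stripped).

Answer: 288

Derivation:
Executing turtle program step by step:
Start: pos=(0,0), heading=0, pen down
RT 144: heading 0 -> 216
RT 90: heading 216 -> 126
FD 10: (0,0) -> (-5.878,8.09) [heading=126, draw]
LT 90: heading 126 -> 216
LT 72: heading 216 -> 288
Final: pos=(-5.878,8.09), heading=288, 1 segment(s) drawn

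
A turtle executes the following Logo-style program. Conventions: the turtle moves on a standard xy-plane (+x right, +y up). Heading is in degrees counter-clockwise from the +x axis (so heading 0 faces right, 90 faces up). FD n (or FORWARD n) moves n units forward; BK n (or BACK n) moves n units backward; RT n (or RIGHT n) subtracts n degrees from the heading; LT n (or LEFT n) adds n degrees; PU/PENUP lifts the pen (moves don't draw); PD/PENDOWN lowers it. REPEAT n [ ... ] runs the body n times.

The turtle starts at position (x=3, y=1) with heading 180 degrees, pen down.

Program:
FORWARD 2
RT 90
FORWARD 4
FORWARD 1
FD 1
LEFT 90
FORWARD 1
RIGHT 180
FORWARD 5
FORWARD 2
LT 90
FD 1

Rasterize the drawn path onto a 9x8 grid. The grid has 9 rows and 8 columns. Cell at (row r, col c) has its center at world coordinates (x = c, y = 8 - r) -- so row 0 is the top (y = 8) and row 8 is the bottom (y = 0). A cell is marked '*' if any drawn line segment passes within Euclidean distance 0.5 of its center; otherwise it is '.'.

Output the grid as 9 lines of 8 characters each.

Answer: .......*
********
.*......
.*......
.*......
.*......
.*......
.***....
........

Derivation:
Segment 0: (3,1) -> (1,1)
Segment 1: (1,1) -> (1,5)
Segment 2: (1,5) -> (1,6)
Segment 3: (1,6) -> (1,7)
Segment 4: (1,7) -> (0,7)
Segment 5: (0,7) -> (5,7)
Segment 6: (5,7) -> (7,7)
Segment 7: (7,7) -> (7,8)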